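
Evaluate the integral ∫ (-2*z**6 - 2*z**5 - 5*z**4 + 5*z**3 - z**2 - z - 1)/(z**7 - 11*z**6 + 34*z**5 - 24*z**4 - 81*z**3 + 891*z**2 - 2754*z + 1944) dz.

-114307*log(z - 6)/12150 + 1603*log(z - 4)/150 - 2227*log(z - 3)/648 + 7*log(z - 1)/1200 - 217*log(z + 3)/3888 + 337*log(z**2 + 9)/3240 - 437*atan(z/3)/8100 + C

Factor the denominator: (z - 6)*(z - 4)*(z - 3)*(z - 1)*(z + 3)*(z**2 + 9).
Partial-fraction decomposition: (1685*z - 1311)/(8100*(z**2 + 9)) - 217/(3888*(z + 3)) + 7/(1200*(z - 1)) - 2227/(648*(z - 3)) + 1603/(150*(z - 4)) - 114307/(12150*(z - 6)).
Integrate each term; A/(z−a) gives A·log|z−a|; the (Bz+D)/(z²+p²) term gives a log and an atan.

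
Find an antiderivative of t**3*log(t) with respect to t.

t**4*log(t)/4 - t**4/16 + C

Use integration by parts with u = log(t), dv = t**3 dt.
Then du = 1/t dt and v = t**4/4.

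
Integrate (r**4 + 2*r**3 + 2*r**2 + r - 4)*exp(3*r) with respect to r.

Use integration by parts with u = r**4 + 2*r**3 + 2*r**2 + r - 4, dv = exp(3*r) dr, so v = exp(3*r)/3.
Apply parts 4 times (tabular method): alternate signs, differentiate u down to 0, integrate dv up.

(27*r**4 + 18*r**3 + 36*r**2 + 3*r - 109)*exp(3*r)/81 + C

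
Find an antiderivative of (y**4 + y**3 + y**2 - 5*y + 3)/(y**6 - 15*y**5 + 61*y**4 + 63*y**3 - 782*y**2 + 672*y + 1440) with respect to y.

169*log(y - 6)/28 - 251*log(y - 5)/16 + 47329*log(y - 4)/4900 + 3*log(y + 1)/700 - 9*log(y + 3)/784 - 319/(70*y - 280) + C

Factor the denominator: (y - 6)*(y - 5)*(y - 4)**2*(y + 1)*(y + 3).
Partial-fraction decomposition: -9/(784*(y + 3)) + 3/(700*(y + 1)) + 47329/(4900*(y - 4)) + 319/(70*(y - 4)**2) - 251/(16*(y - 5)) + 169/(28*(y - 6)).
Integrate each term; A/(y−a) gives A·log|y−a|; A/(y−a)² gives −A/(y−a).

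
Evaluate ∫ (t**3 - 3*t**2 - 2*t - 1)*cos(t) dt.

t**3*sin(t) - 3*t**2*sin(t) + 3*t**2*cos(t) - 8*t*sin(t) - 6*t*cos(t) + 5*sin(t) - 8*cos(t) + C

Use integration by parts with u = t**3 - 3*t**2 - 2*t - 1, dv = cos(t) dt, so v = sin(t).
Apply parts 3 times (tabular method): alternate signs, differentiate u down to 0, integrate dv up.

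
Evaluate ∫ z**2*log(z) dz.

Use integration by parts with u = log(z), dv = z**2 dz.
Then du = 1/z dz and v = z**3/3.

z**3*log(z)/3 - z**3/9 + C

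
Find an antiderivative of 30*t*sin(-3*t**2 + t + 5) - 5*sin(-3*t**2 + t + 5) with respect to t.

5*cos(-3*t**2 + t + 5) + C

Let u = 3*t**2 - t - 5, so du = (6*t - 1) dt.
Rewriting, the integral becomes -5·∫ sin(u) du = -5·-cos(u).
Substituting back, u = 3*t**2 - t - 5.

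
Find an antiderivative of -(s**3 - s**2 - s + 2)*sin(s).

Use integration by parts with u = s**3 - s**2 - s + 2, dv = -sin(s) ds, so v = cos(s).
Apply parts 3 times (tabular method): alternate signs, differentiate u down to 0, integrate dv up.

s**3*cos(s) - 3*s**2*sin(s) - s**2*cos(s) + 2*s*sin(s) - 7*s*cos(s) + 7*sin(s) + 4*cos(s) + C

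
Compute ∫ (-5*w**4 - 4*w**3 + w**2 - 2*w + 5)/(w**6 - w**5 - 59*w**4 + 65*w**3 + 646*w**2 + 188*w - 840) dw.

Factor the denominator: (w - 6)*(w - 5)*(w - 1)*(w + 2)**2*(w + 7).
Partial-fraction decomposition: 2113/(6240*(w + 7)) - 2207/(20160*(w + 2)) + 1/(24*(w + 2)**2) - 1/(288*(w - 1)) + 515/(336*(w - 5)) - 1463/(832*(w - 6)).
Integrate each term; A/(w−a) gives A·log|w−a|; A/(w−a)² gives −A/(w−a).

-1463*log(w - 6)/832 + 515*log(w - 5)/336 - log(w - 1)/288 - 2207*log(w + 2)/20160 + 2113*log(w + 7)/6240 - 1/(24*w + 48) + C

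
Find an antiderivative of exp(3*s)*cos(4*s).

Let I denote the integral. Integrate by parts with u = cos(4*s), dv = exp(3*s) ds, so v = exp(3*s)/3: I = exp(3*s)*cos(4*s)/3 + (4/3)·∫ exp(3*s)*sin(4*s) ds.
Apply parts again with u = sin(4*s), dv = exp(3*s) ds: ∫ exp(3*s)*sin(4*s) ds = exp(3*s)*sin(4*s)/3 − (4/3)·I. Substituting back brings back I: I = 4*exp(3*s)*sin(4*s)/9 + exp(3*s)*cos(4*s)/3 − (16/9)·I.
Solving for I: (1 + 16/9)·I equals the remaining terms, so I = (9/25)·(4*exp(3*s)*sin(4*s)/9 + exp(3*s)*cos(4*s)/3).

4*exp(3*s)*sin(4*s)/25 + 3*exp(3*s)*cos(4*s)/25 + C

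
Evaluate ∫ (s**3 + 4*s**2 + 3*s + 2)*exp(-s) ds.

Use integration by parts with u = s**3 + 4*s**2 + 3*s + 2, dv = exp(-s) ds, so v = -exp(-s).
Apply parts 3 times (tabular method): alternate signs, differentiate u down to 0, integrate dv up.

(-s**3 - 7*s**2 - 17*s - 19)*exp(-s) + C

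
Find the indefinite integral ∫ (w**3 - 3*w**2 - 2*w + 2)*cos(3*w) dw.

Use integration by parts with u = w**3 - 3*w**2 - 2*w + 2, dv = cos(3*w) dw, so v = sin(3*w)/3.
Apply parts 3 times (tabular method): alternate signs, differentiate u down to 0, integrate dv up.

w**3*sin(3*w)/3 - w**2*sin(3*w) + w**2*cos(3*w)/3 - 8*w*sin(3*w)/9 - 2*w*cos(3*w)/3 + 8*sin(3*w)/9 - 8*cos(3*w)/27 + C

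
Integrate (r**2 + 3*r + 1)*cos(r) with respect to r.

Use integration by parts with u = r**2 + 3*r + 1, dv = cos(r) dr, so v = sin(r).
Apply parts 2 times (tabular method): alternate signs, differentiate u down to 0, integrate dv up.

r**2*sin(r) + 3*r*sin(r) + 2*r*cos(r) - sin(r) + 3*cos(r) + C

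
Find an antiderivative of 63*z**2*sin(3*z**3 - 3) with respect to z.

-7*cos(3*z**3 - 3) + C

Let u = 3*z**3 - 3, so du = (9*z**2) dz.
Rewriting, the integral becomes 7·∫ sin(u) du = 7·-cos(u).
Substituting back, u = 3*z**3 - 3.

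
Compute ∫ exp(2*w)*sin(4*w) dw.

exp(2*w)*sin(4*w)/10 - exp(2*w)*cos(4*w)/5 + C

Let I denote the integral. Integrate by parts with u = sin(4*w), dv = exp(2*w) dw, so v = exp(2*w)/2: I = exp(2*w)*sin(4*w)/2 − 2·∫ exp(2*w)*cos(4*w) dw.
Apply parts again with u = cos(4*w), dv = exp(2*w) dw: ∫ exp(2*w)*cos(4*w) dw = exp(2*w)*cos(4*w)/2 + 2·I. Substituting back brings back I: I = exp(2*w)*sin(4*w)/2 - exp(2*w)*cos(4*w) − 4·I.
Solving for I: (1 + 4)·I equals the remaining terms, so I = (1/5)·(exp(2*w)*sin(4*w)/2 - exp(2*w)*cos(4*w)).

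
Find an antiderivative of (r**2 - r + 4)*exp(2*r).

Use integration by parts with u = r**2 - r + 4, dv = exp(2*r) dr, so v = exp(2*r)/2.
Apply parts 2 times (tabular method): alternate signs, differentiate u down to 0, integrate dv up.

(r**2 - 2*r + 5)*exp(2*r)/2 + C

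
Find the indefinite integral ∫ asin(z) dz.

Use integration by parts with u = arcsin(z), dv = dz.
Then du = 1/sqrt(-z**2 + 1) dz.

z*asin(z) + sqrt(-z**2 + 1) + C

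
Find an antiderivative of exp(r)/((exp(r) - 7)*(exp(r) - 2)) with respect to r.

log(exp(r) - 7)/5 - log(exp(r) - 2)/5 + C

Let u = e^r, du = e^r dr.
The integral becomes ∫ du/((u-7)(u-2)); decompose into partial fractions.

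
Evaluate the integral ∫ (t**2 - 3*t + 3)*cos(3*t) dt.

Use integration by parts with u = t**2 - 3*t + 3, dv = cos(3*t) dt, so v = sin(3*t)/3.
Apply parts 2 times (tabular method): alternate signs, differentiate u down to 0, integrate dv up.

t**2*sin(3*t)/3 - t*sin(3*t) + 2*t*cos(3*t)/9 + 25*sin(3*t)/27 - cos(3*t)/3 + C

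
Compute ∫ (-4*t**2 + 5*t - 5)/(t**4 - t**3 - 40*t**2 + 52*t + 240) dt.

-80*log(t - 5)/77 + 49*log(t - 4)/60 - 31*log(t + 2)/168 + 179*log(t + 6)/440 + C

Factor the denominator: (t - 5)*(t - 4)*(t + 2)*(t + 6).
Partial-fraction decomposition: 179/(440*(t + 6)) - 31/(168*(t + 2)) + 49/(60*(t - 4)) - 80/(77*(t - 5)).
Integrate each term: A/(t−a) contributes A·log|t−a|.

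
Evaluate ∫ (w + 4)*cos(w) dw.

w*sin(w) + 4*sin(w) + cos(w) + C

Use integration by parts with u = w + 4, dv = cos(w) dw, so v = sin(w).
Apply parts 1 times (tabular method): alternate signs, differentiate u down to 0, integrate dv up.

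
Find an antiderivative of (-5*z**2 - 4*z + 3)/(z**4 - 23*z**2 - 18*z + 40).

-71*log(z - 5)/126 + log(z - 1)/10 - 3*log(z + 2)/14 + 61*log(z + 4)/90 + C

Factor the denominator: (z - 5)*(z - 1)*(z + 2)*(z + 4).
Partial-fraction decomposition: 61/(90*(z + 4)) - 3/(14*(z + 2)) + 1/(10*(z - 1)) - 71/(126*(z - 5)).
Integrate each term: A/(z−a) contributes A·log|z−a|.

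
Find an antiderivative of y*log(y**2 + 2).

Let u = y**2 + 2, so du = (2*y) dy.
The integral becomes (1/2)·∫ log(u) du; integrate by parts with u′=log(u), dv′=du.

y**2*log(y**2 + 2)/2 - y**2/2 + log(y**2 + 2) + C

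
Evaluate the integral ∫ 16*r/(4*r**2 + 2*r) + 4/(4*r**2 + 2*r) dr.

Let u = 4*r**2 + 2*r, so du = (8*r + 2) dr.
Rewriting, the integral becomes 2·∫ 1/u du = 2·log(u).
Substituting back, u = 4*r**2 + 2*r.

2*log(4*r**2 + 2*r) + C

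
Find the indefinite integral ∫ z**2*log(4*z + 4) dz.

Use integration by parts with u = log(4*z + 4), dv = z**2 dz.
Then du = 4/(4*z + 4) dz and v = z**3/3.

z**3*log(4*z + 4)/3 - z**3/9 + z**2/6 - z/3 + log(z + 1)/3 + C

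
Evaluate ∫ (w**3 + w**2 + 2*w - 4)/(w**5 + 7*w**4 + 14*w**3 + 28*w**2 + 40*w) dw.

Factor the denominator: w*(w + 2)*(w + 5)*(w**2 + 4).
Partial-fraction decomposition: (13*w + 22)/(116*(w**2 + 4)) - 38/(145*(w + 5)) + 1/(4*(w + 2)) - 1/(10*w).
Integrate each term; A/(w−a) gives A·log|w−a|; the (Bw+D)/(w²+p²) term gives a log and an atan.

-log(w)/10 + log(w + 2)/4 - 38*log(w + 5)/145 + 13*log(w**2 + 4)/232 + 11*atan(w/2)/116 + C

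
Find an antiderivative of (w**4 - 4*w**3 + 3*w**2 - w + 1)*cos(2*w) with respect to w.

w**4*sin(2*w)/2 - 2*w**3*sin(2*w) + w**3*cos(2*w) - 3*w**2*cos(2*w) + 5*w*sin(2*w)/2 + sin(2*w)/2 + 5*cos(2*w)/4 + C

Use integration by parts with u = w**4 - 4*w**3 + 3*w**2 - w + 1, dv = cos(2*w) dw, so v = sin(2*w)/2.
Apply parts 4 times (tabular method): alternate signs, differentiate u down to 0, integrate dv up.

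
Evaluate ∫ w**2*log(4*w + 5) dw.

w**3*log(4*w + 5)/3 - w**3/9 + 5*w**2/24 - 25*w/48 + 125*log(4*w + 5)/192 + C

Use integration by parts with u = log(4*w + 5), dv = w**2 dw.
Then du = 4/(4*w + 5) dw and v = w**3/3.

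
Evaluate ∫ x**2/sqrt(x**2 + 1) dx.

Substitute x = tan(θ), so dx = sec(θ)^2 dθ and the radical becomes sqrt(x**2 + 1) = sec(θ) by the Pythagorean identity.
Integrate the resulting trig expression in θ, then back-substitute tan(θ) = x, sec(θ) = sqrt(x**2 + 1) (absorbing any constant into C).

x*sqrt(x**2 + 1)/2 - log(x + sqrt(x**2 + 1))/2 + C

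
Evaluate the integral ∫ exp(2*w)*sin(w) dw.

2*exp(2*w)*sin(w)/5 - exp(2*w)*cos(w)/5 + C

Let I denote the integral. Integrate by parts with u = sin(w), dv = exp(2*w) dw, so v = exp(2*w)/2: I = exp(2*w)*sin(w)/2 − (1/2)·∫ exp(2*w)*cos(w) dw.
Apply parts again with u = cos(w), dv = exp(2*w) dw: ∫ exp(2*w)*cos(w) dw = exp(2*w)*cos(w)/2 + (1/2)·I. Substituting back brings back I: I = exp(2*w)*sin(w)/2 - exp(2*w)*cos(w)/4 − (1/4)·I.
Solving for I: (1 + 1/4)·I equals the remaining terms, so I = (4/5)·(exp(2*w)*sin(w)/2 - exp(2*w)*cos(w)/4).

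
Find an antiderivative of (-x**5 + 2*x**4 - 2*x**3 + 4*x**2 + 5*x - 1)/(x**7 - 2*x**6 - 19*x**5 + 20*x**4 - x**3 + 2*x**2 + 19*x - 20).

Factor the denominator: (x - 5)*(x - 1)**2*(x + 1)*(x + 4)*(x**2 + 1).
Partial-fraction decomposition: -3*(12*x - 31)/(884*(x**2 + 1)) + 569/(3825*(x + 4)) - 1/(48*(x + 1)) + 3/(1600*(x - 1)) - 7/(80*(x - 1)**2) - 667/(7488*(x - 5)).
Integrate each term; A/(x−a) gives A·log|x−a|; the (Bx+D)/(x²+p²) term gives a log and an atan.

-667*log(x - 5)/7488 + 3*log(x - 1)/1600 - log(x + 1)/48 + 569*log(x + 4)/3825 - 9*log(x**2 + 1)/442 + 93*atan(x)/884 + 7/(80*x - 80) + C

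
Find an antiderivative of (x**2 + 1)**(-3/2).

Substitute x = tan(θ), so dx = sec(θ)^2 dθ and the radical becomes sqrt(x**2 + 1) = sec(θ) by the Pythagorean identity.
Integrate the resulting trig expression in θ, then back-substitute tan(θ) = x, sec(θ) = sqrt(x**2 + 1) (absorbing any constant into C).

x/sqrt(x**2 + 1) + C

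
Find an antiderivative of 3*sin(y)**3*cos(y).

Let u = sin(y), so du = (cos(y)) dy.
Rewriting, the integral becomes 3·∫ u^3 du = 3·u^4/4.
Substituting back, u = sin(y).

3*sin(y)**4/4 + C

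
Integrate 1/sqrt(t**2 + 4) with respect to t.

log(t + sqrt(t**2 + 4)) + C

Substitute t = 2·tan(θ), so dt = 2·sec(θ)^2 dθ and the radical becomes sqrt(t**2 + 4) = 2·sec(θ) by the Pythagorean identity.
Integrate the resulting trig expression in θ, then back-substitute tan(θ) = t/2, sec(θ) = sqrt(t**2 + 4)/2 (absorbing any constant into C).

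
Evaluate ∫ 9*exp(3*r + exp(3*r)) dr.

Let u = exp(3*r), so du = (3*exp(3*r)) dr.
Rewriting, the integral becomes 3·∫ e^u du = 3·e^u.
Substituting back, u = exp(3*r).

3*exp(exp(3*r)) + C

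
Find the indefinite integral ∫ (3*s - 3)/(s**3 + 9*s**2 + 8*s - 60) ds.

Factor the denominator: (s - 2)*(s + 5)*(s + 6).
Partial-fraction decomposition: -21/(8*(s + 6)) + 18/(7*(s + 5)) + 3/(56*(s - 2)).
Integrate each term: A/(s−a) contributes A·log|s−a|.

3*log(s - 2)/56 + 18*log(s + 5)/7 - 21*log(s + 6)/8 + C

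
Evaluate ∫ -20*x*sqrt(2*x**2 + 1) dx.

Let u = 2*x**2 + 1, so du = (4*x) dx.
Rewriting, the integral becomes -5·∫ √u du = -5·(2/3)u^(3/2).
Substituting back, u = 2*x**2 + 1.

-10*(2*x**2 + 1)**(3/2)/3 + C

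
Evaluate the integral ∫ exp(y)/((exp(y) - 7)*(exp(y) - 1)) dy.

Let u = e^y, du = e^y dy.
The integral becomes ∫ du/((u-1)(u-7)); decompose into partial fractions.

log(exp(y) - 7)/6 - log(exp(y) - 1)/6 + C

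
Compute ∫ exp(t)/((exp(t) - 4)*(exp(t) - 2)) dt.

log(exp(t) - 4)/2 - log(exp(t) - 2)/2 + C

Let u = e^t, du = e^t dt.
The integral becomes ∫ du/((u-2)(u-4)); decompose into partial fractions.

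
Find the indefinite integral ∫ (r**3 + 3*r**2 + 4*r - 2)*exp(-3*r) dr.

Use integration by parts with u = r**3 + 3*r**2 + 4*r - 2, dv = exp(-3*r) dr, so v = -exp(-3*r)/3.
Apply parts 3 times (tabular method): alternate signs, differentiate u down to 0, integrate dv up.

(-9*r**3 - 36*r**2 - 60*r - 2)*exp(-3*r)/27 + C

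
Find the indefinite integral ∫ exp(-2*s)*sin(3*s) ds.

Let I denote the integral. Integrate by parts with u = sin(3*s), dv = exp(-2*s) ds, so v = -exp(-2*s)/2: I = -exp(-2*s)*sin(3*s)/2 + (3/2)·∫ exp(-2*s)*cos(3*s) ds.
Apply parts again with u = cos(3*s), dv = exp(-2*s) ds: ∫ exp(-2*s)*cos(3*s) ds = -exp(-2*s)*cos(3*s)/2 − (3/2)·I. Substituting back brings back I: I = -exp(-2*s)*sin(3*s)/2 - 3*exp(-2*s)*cos(3*s)/4 − (9/4)·I.
Solving for I: (1 + 9/4)·I equals the remaining terms, so I = (4/13)·(-exp(-2*s)*sin(3*s)/2 - 3*exp(-2*s)*cos(3*s)/4).

-2*exp(-2*s)*sin(3*s)/13 - 3*exp(-2*s)*cos(3*s)/13 + C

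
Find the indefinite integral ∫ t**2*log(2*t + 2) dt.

Use integration by parts with u = log(2*t + 2), dv = t**2 dt.
Then du = 2/(2*t + 2) dt and v = t**3/3.

t**3*log(2*t + 2)/3 - t**3/9 + t**2/6 - t/3 + log(t + 1)/3 + C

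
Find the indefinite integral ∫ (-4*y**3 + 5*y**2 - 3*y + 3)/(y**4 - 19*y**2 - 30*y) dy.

Factor the denominator: y*(y - 5)*(y + 2)*(y + 3).
Partial-fraction decomposition: -55/(8*(y + 3)) + 61/(14*(y + 2)) - 387/(280*(y - 5)) - 1/(10*y).
Integrate each term: A/(y−a) contributes A·log|y−a|.

-log(y)/10 - 387*log(y - 5)/280 + 61*log(y + 2)/14 - 55*log(y + 3)/8 + C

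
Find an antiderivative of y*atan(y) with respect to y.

Use integration by parts with u = arctan(y), dv = y dy.
Then du = 1/(y**2 + 1) dy.

y**2*atan(y)/2 - y/2 + atan(y)/2 + C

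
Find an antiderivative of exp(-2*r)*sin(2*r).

-exp(-2*r)*sin(2*r)/4 - exp(-2*r)*cos(2*r)/4 + C

Let I denote the integral. Integrate by parts with u = sin(2*r), dv = exp(-2*r) dr, so v = -exp(-2*r)/2: I = -exp(-2*r)*sin(2*r)/2 + ∫ exp(-2*r)*cos(2*r) dr.
Apply parts again with u = cos(2*r), dv = exp(-2*r) dr: ∫ exp(-2*r)*cos(2*r) dr = -exp(-2*r)*cos(2*r)/2 − I. Substituting back brings back I: I = -exp(-2*r)*sin(2*r)/2 - exp(-2*r)*cos(2*r)/2 − I.
Solving for I: (1 + 1)·I equals the remaining terms, so I = (1/2)·(-exp(-2*r)*sin(2*r)/2 - exp(-2*r)*cos(2*r)/2).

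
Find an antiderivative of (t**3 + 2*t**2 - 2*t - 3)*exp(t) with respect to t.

Use integration by parts with u = t**3 + 2*t**2 - 2*t - 3, dv = exp(t) dt, so v = exp(t).
Apply parts 3 times (tabular method): alternate signs, differentiate u down to 0, integrate dv up.

(t**3 - t**2 - 3)*exp(t) + C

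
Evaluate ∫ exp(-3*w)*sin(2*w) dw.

-3*exp(-3*w)*sin(2*w)/13 - 2*exp(-3*w)*cos(2*w)/13 + C

Let I denote the integral. Integrate by parts with u = sin(2*w), dv = exp(-3*w) dw, so v = -exp(-3*w)/3: I = -exp(-3*w)*sin(2*w)/3 + (2/3)·∫ exp(-3*w)*cos(2*w) dw.
Apply parts again with u = cos(2*w), dv = exp(-3*w) dw: ∫ exp(-3*w)*cos(2*w) dw = -exp(-3*w)*cos(2*w)/3 − (2/3)·I. Substituting back brings back I: I = -exp(-3*w)*sin(2*w)/3 - 2*exp(-3*w)*cos(2*w)/9 − (4/9)·I.
Solving for I: (1 + 4/9)·I equals the remaining terms, so I = (9/13)·(-exp(-3*w)*sin(2*w)/3 - 2*exp(-3*w)*cos(2*w)/9).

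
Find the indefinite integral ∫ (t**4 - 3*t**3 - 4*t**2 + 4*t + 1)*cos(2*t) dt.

Use integration by parts with u = t**4 - 3*t**3 - 4*t**2 + 4*t + 1, dv = cos(2*t) dt, so v = sin(2*t)/2.
Apply parts 4 times (tabular method): alternate signs, differentiate u down to 0, integrate dv up.

t**4*sin(2*t)/2 - 3*t**3*sin(2*t)/2 + t**3*cos(2*t) - 7*t**2*sin(2*t)/2 - 9*t**2*cos(2*t)/4 + 17*t*sin(2*t)/4 - 7*t*cos(2*t)/2 + 9*sin(2*t)/4 + 17*cos(2*t)/8 + C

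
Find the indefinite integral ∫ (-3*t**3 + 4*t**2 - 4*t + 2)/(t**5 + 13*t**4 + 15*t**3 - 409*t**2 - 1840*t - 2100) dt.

Factor the denominator: (t - 6)*(t + 2)*(t + 5)**2*(t + 7).
Partial-fraction decomposition: 251/(52*(t + 7)) - 20239/(4356*(t + 5)) + 497/(66*(t + 5)**2) - 5/(36*(t + 2)) - 263/(6292*(t - 6)).
Integrate each term; A/(t−a) gives A·log|t−a|; A/(t−a)² gives −A/(t−a).

-263*log(t - 6)/6292 - 5*log(t + 2)/36 - 20239*log(t + 5)/4356 + 251*log(t + 7)/52 - 497/(66*t + 330) + C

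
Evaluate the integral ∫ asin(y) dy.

y*asin(y) + sqrt(-y**2 + 1) + C

Use integration by parts with u = arcsin(y), dv = dy.
Then du = 1/sqrt(-y**2 + 1) dy.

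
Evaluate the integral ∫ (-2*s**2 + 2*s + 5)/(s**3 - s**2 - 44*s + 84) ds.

Factor the denominator: (s - 6)*(s - 2)*(s + 7).
Partial-fraction decomposition: -107/(117*(s + 7)) - 1/(36*(s - 2)) - 55/(52*(s - 6)).
Integrate each term: A/(s−a) contributes A·log|s−a|.

-55*log(s - 6)/52 - log(s - 2)/36 - 107*log(s + 7)/117 + C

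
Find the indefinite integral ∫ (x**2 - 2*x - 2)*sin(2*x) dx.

Use integration by parts with u = x**2 - 2*x - 2, dv = sin(2*x) dx, so v = -cos(2*x)/2.
Apply parts 2 times (tabular method): alternate signs, differentiate u down to 0, integrate dv up.

-x**2*cos(2*x)/2 + x*sin(2*x)/2 + x*cos(2*x) - sin(2*x)/2 + 5*cos(2*x)/4 + C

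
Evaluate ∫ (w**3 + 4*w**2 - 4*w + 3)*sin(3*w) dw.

-w**3*cos(3*w)/3 + w**2*sin(3*w)/3 - 4*w**2*cos(3*w)/3 + 8*w*sin(3*w)/9 + 14*w*cos(3*w)/9 - 14*sin(3*w)/27 - 19*cos(3*w)/27 + C

Use integration by parts with u = w**3 + 4*w**2 - 4*w + 3, dv = sin(3*w) dw, so v = -cos(3*w)/3.
Apply parts 3 times (tabular method): alternate signs, differentiate u down to 0, integrate dv up.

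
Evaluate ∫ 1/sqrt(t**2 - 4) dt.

log(t + sqrt(t**2 - 4)) + C

Substitute t = 2·sec(θ), so dt = 2·sec(θ)*tan(θ) dθ and the radical becomes sqrt(t**2 - 4) = 2·tan(θ) by the Pythagorean identity.
Integrate the resulting trig expression in θ, then back-substitute sec(θ) = t/2, tan(θ) = sqrt(t**2 - 4)/2 (absorbing any constant into C).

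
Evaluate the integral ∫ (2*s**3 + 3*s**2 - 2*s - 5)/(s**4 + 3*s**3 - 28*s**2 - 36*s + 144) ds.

163*log(s - 4)/140 - 19*log(s - 2)/80 - 26*log(s + 3)/105 + 317*log(s + 6)/240 + C

Factor the denominator: (s - 4)*(s - 2)*(s + 3)*(s + 6).
Partial-fraction decomposition: 317/(240*(s + 6)) - 26/(105*(s + 3)) - 19/(80*(s - 2)) + 163/(140*(s - 4)).
Integrate each term: A/(s−a) contributes A·log|s−a|.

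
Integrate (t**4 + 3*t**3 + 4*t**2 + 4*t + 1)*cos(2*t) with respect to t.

Use integration by parts with u = t**4 + 3*t**3 + 4*t**2 + 4*t + 1, dv = cos(2*t) dt, so v = sin(2*t)/2.
Apply parts 4 times (tabular method): alternate signs, differentiate u down to 0, integrate dv up.

t**4*sin(2*t)/2 + 3*t**3*sin(2*t)/2 + t**3*cos(2*t) + t**2*sin(2*t)/2 + 9*t**2*cos(2*t)/4 - t*sin(2*t)/4 + t*cos(2*t)/2 + sin(2*t)/4 - cos(2*t)/8 + C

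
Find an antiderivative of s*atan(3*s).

s**2*atan(3*s)/2 - s/6 + atan(3*s)/18 + C

Use integration by parts with u = arctan(3*s), dv = s ds.
Then du = 3/(9*s**2 + 1) ds.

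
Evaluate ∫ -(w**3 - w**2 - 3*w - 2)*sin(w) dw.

Use integration by parts with u = w**3 - w**2 - 3*w - 2, dv = -sin(w) dw, so v = cos(w).
Apply parts 3 times (tabular method): alternate signs, differentiate u down to 0, integrate dv up.

w**3*cos(w) - 3*w**2*sin(w) - w**2*cos(w) + 2*w*sin(w) - 9*w*cos(w) + 9*sin(w) + C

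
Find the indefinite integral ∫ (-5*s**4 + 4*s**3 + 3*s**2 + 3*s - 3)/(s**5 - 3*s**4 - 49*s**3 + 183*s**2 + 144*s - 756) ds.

Factor the denominator: (s - 6)*(s - 3)**2*(s + 2)*(s + 7).
Partial-fraction decomposition: -6627/(3250*(s + 7)) + 109/(1000*(s + 2)) + 2099/(750*(s - 3)) + 44/(25*(s - 3)**2) - 1831/(312*(s - 6)).
Integrate each term; A/(s−a) gives A·log|s−a|; A/(s−a)² gives −A/(s−a).

-1831*log(s - 6)/312 + 2099*log(s - 3)/750 + 109*log(s + 2)/1000 - 6627*log(s + 7)/3250 - 44/(25*s - 75) + C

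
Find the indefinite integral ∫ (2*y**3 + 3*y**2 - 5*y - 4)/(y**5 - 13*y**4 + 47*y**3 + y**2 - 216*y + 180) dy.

Factor the denominator: (y - 6)*(y - 5)*(y - 3)*(y - 1)*(y + 2).
Partial-fraction decomposition: 1/(420*(y + 2)) + 1/(30*(y - 1)) + 31/(30*(y - 3)) - 37/(7*(y - 5)) + 253/(60*(y - 6)).
Integrate each term: A/(y−a) contributes A·log|y−a|.

253*log(y - 6)/60 - 37*log(y - 5)/7 + 31*log(y - 3)/30 + log(y - 1)/30 + log(y + 2)/420 + C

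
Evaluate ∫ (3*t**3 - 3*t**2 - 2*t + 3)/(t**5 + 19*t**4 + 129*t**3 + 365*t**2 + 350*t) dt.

Factor the denominator: t*(t + 2)*(t + 5)**2*(t + 7).
Partial-fraction decomposition: -1159/(140*(t + 7)) + 7153/(900*(t + 5)) - 437/(30*(t + 5)**2) + 29/(90*(t + 2)) + 3/(350*t).
Integrate each term; A/(t−a) gives A·log|t−a|; A/(t−a)² gives −A/(t−a).

3*log(t)/350 + 29*log(t + 2)/90 + 7153*log(t + 5)/900 - 1159*log(t + 7)/140 + 437/(30*t + 150) + C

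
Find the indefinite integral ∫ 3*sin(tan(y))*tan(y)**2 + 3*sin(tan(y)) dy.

Let u = tan(y), so du = (tan(y)**2 + 1) dy.
Rewriting, the integral becomes 3·∫ sin(u) du = 3·-cos(u).
Substituting back, u = tan(y).

-3*cos(tan(y)) + C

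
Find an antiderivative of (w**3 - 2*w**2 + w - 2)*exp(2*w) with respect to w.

Use integration by parts with u = w**3 - 2*w**2 + w - 2, dv = exp(2*w) dw, so v = exp(2*w)/2.
Apply parts 3 times (tabular method): alternate signs, differentiate u down to 0, integrate dv up.

(4*w**3 - 14*w**2 + 18*w - 17)*exp(2*w)/8 + C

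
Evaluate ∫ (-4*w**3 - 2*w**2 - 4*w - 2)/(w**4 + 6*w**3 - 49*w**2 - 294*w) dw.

log(w)/147 - 750*log(w - 7)/637 + 407*log(w + 6)/39 - 650*log(w + 7)/49 + C

Factor the denominator: w*(w - 7)*(w + 6)*(w + 7).
Partial-fraction decomposition: -650/(49*(w + 7)) + 407/(39*(w + 6)) - 750/(637*(w - 7)) + 1/(147*w).
Integrate each term: A/(w−a) contributes A·log|w−a|.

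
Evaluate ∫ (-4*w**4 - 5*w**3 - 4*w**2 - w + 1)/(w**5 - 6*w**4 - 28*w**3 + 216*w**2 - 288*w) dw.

-log(w)/288 - 6413*log(w - 6)/576 + 1411*log(w - 4)/160 - 121*log(w - 2)/128 - 4241*log(w + 6)/5760 + C

Factor the denominator: w*(w - 6)*(w - 4)*(w - 2)*(w + 6).
Partial-fraction decomposition: -4241/(5760*(w + 6)) - 121/(128*(w - 2)) + 1411/(160*(w - 4)) - 6413/(576*(w - 6)) - 1/(288*w).
Integrate each term: A/(w−a) contributes A·log|w−a|.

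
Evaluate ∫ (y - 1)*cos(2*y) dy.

Use integration by parts with u = y - 1, dv = cos(2*y) dy, so v = sin(2*y)/2.
Apply parts 1 times (tabular method): alternate signs, differentiate u down to 0, integrate dv up.

y*sin(2*y)/2 - sin(2*y)/2 + cos(2*y)/4 + C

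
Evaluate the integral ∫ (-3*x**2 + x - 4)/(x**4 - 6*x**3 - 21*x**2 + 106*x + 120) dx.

Factor the denominator: (x - 6)*(x - 5)*(x + 1)*(x + 4).
Partial-fraction decomposition: 28/(135*(x + 4)) - 4/(63*(x + 1)) + 37/(27*(x - 5)) - 53/(35*(x - 6)).
Integrate each term: A/(x−a) contributes A·log|x−a|.

-53*log(x - 6)/35 + 37*log(x - 5)/27 - 4*log(x + 1)/63 + 28*log(x + 4)/135 + C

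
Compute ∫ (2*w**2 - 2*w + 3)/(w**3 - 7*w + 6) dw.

7*log(w - 2)/5 - 3*log(w - 1)/4 + 27*log(w + 3)/20 + C

Factor the denominator: (w - 2)*(w - 1)*(w + 3).
Partial-fraction decomposition: 27/(20*(w + 3)) - 3/(4*(w - 1)) + 7/(5*(w - 2)).
Integrate each term: A/(w−a) contributes A·log|w−a|.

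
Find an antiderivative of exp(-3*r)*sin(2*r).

Let I denote the integral. Integrate by parts with u = sin(2*r), dv = exp(-3*r) dr, so v = -exp(-3*r)/3: I = -exp(-3*r)*sin(2*r)/3 + (2/3)·∫ exp(-3*r)*cos(2*r) dr.
Apply parts again with u = cos(2*r), dv = exp(-3*r) dr: ∫ exp(-3*r)*cos(2*r) dr = -exp(-3*r)*cos(2*r)/3 − (2/3)·I. Substituting back brings back I: I = -exp(-3*r)*sin(2*r)/3 - 2*exp(-3*r)*cos(2*r)/9 − (4/9)·I.
Solving for I: (1 + 4/9)·I equals the remaining terms, so I = (9/13)·(-exp(-3*r)*sin(2*r)/3 - 2*exp(-3*r)*cos(2*r)/9).

-3*exp(-3*r)*sin(2*r)/13 - 2*exp(-3*r)*cos(2*r)/13 + C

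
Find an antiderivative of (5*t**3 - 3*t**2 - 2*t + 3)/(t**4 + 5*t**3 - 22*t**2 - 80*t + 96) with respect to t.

89*log(t - 4)/80 - log(t - 1)/35 - 357*log(t + 4)/80 + 1173*log(t + 6)/140 + C

Factor the denominator: (t - 4)*(t - 1)*(t + 4)*(t + 6).
Partial-fraction decomposition: 1173/(140*(t + 6)) - 357/(80*(t + 4)) - 1/(35*(t - 1)) + 89/(80*(t - 4)).
Integrate each term: A/(t−a) contributes A·log|t−a|.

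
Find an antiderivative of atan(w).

Use integration by parts with u = arctan(w), dv = dw.
Then du = 1/(w**2 + 1) dw.

w*atan(w) - log(w**2 + 1)/2 + C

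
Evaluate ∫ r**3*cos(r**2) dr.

Let u = r², du = 2r dr; rewrite as (1/2)∫ u^1·cos(1u) du.
Now integrate by parts 1 time.

r**2*sin(r**2)/2 + cos(r**2)/2 + C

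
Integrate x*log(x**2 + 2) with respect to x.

Let u = x**2 + 2, so du = (2*x) dx.
The integral becomes (1/2)·∫ log(u) du; integrate by parts with u′=log(u), dv′=du.

x**2*log(x**2 + 2)/2 - x**2/2 + log(x**2 + 2) + C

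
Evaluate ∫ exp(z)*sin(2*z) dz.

exp(z)*sin(2*z)/5 - 2*exp(z)*cos(2*z)/5 + C

Let I denote the integral. Integrate by parts with u = sin(2*z), dv = exp(z) dz, so v = exp(z): I = exp(z)*sin(2*z) − 2·∫ exp(z)*cos(2*z) dz.
Apply parts again with u = cos(2*z), dv = exp(z) dz: ∫ exp(z)*cos(2*z) dz = exp(z)*cos(2*z) + 2·I. Substituting back brings back I: I = exp(z)*sin(2*z) - 2*exp(z)*cos(2*z) − 4·I.
Solving for I: (1 + 4)·I equals the remaining terms, so I = (1/5)·(exp(z)*sin(2*z) - 2*exp(z)*cos(2*z)).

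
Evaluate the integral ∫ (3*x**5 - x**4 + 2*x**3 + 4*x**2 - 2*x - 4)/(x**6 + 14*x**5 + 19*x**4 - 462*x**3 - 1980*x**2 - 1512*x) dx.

Factor the denominator: x*(x - 6)*(x + 1)*(x + 6)**2*(x + 7).
Partial-fraction decomposition: 26651/(273*(x + 7)) - 42709/(450*(x + 6)) + 3113/(45*(x + 6)**2) - 2/(525*(x + 1)) + 706/(2457*(x - 6)) + 1/(378*x).
Integrate each term; A/(x−a) gives A·log|x−a|; A/(x−a)² gives −A/(x−a).

log(x)/378 + 706*log(x - 6)/2457 - 2*log(x + 1)/525 - 42709*log(x + 6)/450 + 26651*log(x + 7)/273 - 3113/(45*x + 270) + C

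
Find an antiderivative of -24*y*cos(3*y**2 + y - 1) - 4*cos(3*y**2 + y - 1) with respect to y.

-4*sin(3*y**2 + y - 1) + C

Let u = 3*y**2 + y - 1, so du = (6*y + 1) dy.
Rewriting, the integral becomes -4·∫ cos(u) du = -4·sin(u).
Substituting back, u = 3*y**2 + y - 1.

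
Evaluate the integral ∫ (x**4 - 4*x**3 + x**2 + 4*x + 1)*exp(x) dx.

(x**4 - 8*x**3 + 25*x**2 - 46*x + 47)*exp(x) + C

Use integration by parts with u = x**4 - 4*x**3 + x**2 + 4*x + 1, dv = exp(x) dx, so v = exp(x).
Apply parts 4 times (tabular method): alternate signs, differentiate u down to 0, integrate dv up.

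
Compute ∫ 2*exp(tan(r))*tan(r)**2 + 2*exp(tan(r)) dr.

Let u = tan(r), so du = (tan(r)**2 + 1) dr.
Rewriting, the integral becomes 2·∫ e^u du = 2·e^u.
Substituting back, u = tan(r).

2*exp(tan(r)) + C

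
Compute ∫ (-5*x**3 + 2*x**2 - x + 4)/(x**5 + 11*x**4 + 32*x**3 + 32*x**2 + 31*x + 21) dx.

Factor the denominator: (x + 1)*(x + 3)*(x + 7)*(x**2 + 1).
Partial-fraction decomposition: -(x - 7)/(50*(x**2 + 1)) + 38/(25*(x + 7)) - 2/(x + 3) + 1/(2*(x + 1)).
Integrate each term; A/(x−a) gives A·log|x−a|; the (Bx+D)/(x²+p²) term gives a log and an atan.

log(x + 1)/2 - 2*log(x + 3) + 38*log(x + 7)/25 - log(x**2 + 1)/100 + 7*atan(x)/50 + C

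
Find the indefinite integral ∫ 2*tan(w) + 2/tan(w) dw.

Let u = tan(w), so du = (tan(w)**2 + 1) dw.
Rewriting, the integral becomes 2·∫ 1/u du = 2·log(u).
Substituting back, u = tan(w).

2*log(tan(w)) + C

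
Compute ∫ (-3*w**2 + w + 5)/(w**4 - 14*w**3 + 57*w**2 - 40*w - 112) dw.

-15*log(w - 7)/8 + 47*log(w - 4)/25 - log(w + 1)/200 - 13/(5*w - 20) + C

Factor the denominator: (w - 7)*(w - 4)**2*(w + 1).
Partial-fraction decomposition: -1/(200*(w + 1)) + 47/(25*(w - 4)) + 13/(5*(w - 4)**2) - 15/(8*(w - 7)).
Integrate each term; A/(w−a) gives A·log|w−a|; A/(w−a)² gives −A/(w−a).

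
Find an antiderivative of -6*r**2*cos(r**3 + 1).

Let u = r**3 + 1, so du = (3*r**2) dr.
Rewriting, the integral becomes -2·∫ cos(u) du = -2·sin(u).
Substituting back, u = r**3 + 1.

-2*sin(r**3 + 1) + C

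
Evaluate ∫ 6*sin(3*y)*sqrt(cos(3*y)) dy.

-4*cos(3*y)**(3/2)/3 + C

Let u = cos(3*y), so du = (-3*sin(3*y)) dy.
Rewriting, the integral becomes -2·∫ √u du = -2·(2/3)u^(3/2).
Substituting back, u = cos(3*y).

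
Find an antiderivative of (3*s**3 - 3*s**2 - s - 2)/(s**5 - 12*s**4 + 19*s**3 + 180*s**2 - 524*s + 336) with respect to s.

Factor the denominator: (s - 7)*(s - 6)*(s - 2)*(s - 1)*(s + 4).
Partial-fraction decomposition: -119/(1650*(s + 4)) + 1/(50*(s - 1)) + 1/(15*(s - 2)) - 133/(50*(s - 6)) + 291/(110*(s - 7)).
Integrate each term: A/(s−a) contributes A·log|s−a|.

291*log(s - 7)/110 - 133*log(s - 6)/50 + log(s - 2)/15 + log(s - 1)/50 - 119*log(s + 4)/1650 + C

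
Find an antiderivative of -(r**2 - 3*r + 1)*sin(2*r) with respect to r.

Use integration by parts with u = r**2 - 3*r + 1, dv = -sin(2*r) dr, so v = cos(2*r)/2.
Apply parts 2 times (tabular method): alternate signs, differentiate u down to 0, integrate dv up.

r**2*cos(2*r)/2 - r*sin(2*r)/2 - 3*r*cos(2*r)/2 + 3*sin(2*r)/4 + cos(2*r)/4 + C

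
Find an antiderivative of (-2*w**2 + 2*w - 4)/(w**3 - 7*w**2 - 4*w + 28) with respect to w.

Factor the denominator: (w - 7)*(w - 2)*(w + 2).
Partial-fraction decomposition: -4/(9*(w + 2)) + 2/(5*(w - 2)) - 88/(45*(w - 7)).
Integrate each term: A/(w−a) contributes A·log|w−a|.

-88*log(w - 7)/45 + 2*log(w - 2)/5 - 4*log(w + 2)/9 + C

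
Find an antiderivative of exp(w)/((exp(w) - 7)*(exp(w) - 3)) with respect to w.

Let u = e^w, du = e^w dw.
The integral becomes ∫ du/((u-3)(u-7)); decompose into partial fractions.

log(exp(w) - 7)/4 - log(exp(w) - 3)/4 + C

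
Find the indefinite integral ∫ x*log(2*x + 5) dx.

Use integration by parts with u = log(2*x + 5), dv = x dx.
Then du = 2/(2*x + 5) dx and v = x**2/2.

x**2*log(2*x + 5)/2 - x**2/4 + 5*x/4 - 25*log(2*x + 5)/8 + C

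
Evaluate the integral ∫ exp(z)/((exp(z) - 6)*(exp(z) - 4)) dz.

Let u = e^z, du = e^z dz.
The integral becomes ∫ du/((u-4)(u-6)); decompose into partial fractions.

log(exp(z) - 6)/2 - log(exp(z) - 4)/2 + C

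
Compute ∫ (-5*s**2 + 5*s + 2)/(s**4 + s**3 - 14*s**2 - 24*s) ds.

Factor the denominator: s*(s - 4)*(s + 2)*(s + 3).
Partial-fraction decomposition: 58/(21*(s + 3)) - 7/(3*(s + 2)) - 29/(84*(s - 4)) - 1/(12*s).
Integrate each term: A/(s−a) contributes A·log|s−a|.

-log(s)/12 - 29*log(s - 4)/84 - 7*log(s + 2)/3 + 58*log(s + 3)/21 + C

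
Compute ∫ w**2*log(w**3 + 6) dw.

Let u = w**3 + 6, so du = (3*w**2) dw.
The integral becomes (1/3)·∫ log(u) du; integrate by parts with u′=log(u), dv′=du.

w**3*log(w**3 + 6)/3 - w**3/3 + 2*log(w**3 + 6) + C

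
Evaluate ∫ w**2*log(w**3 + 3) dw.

Let u = w**3 + 3, so du = (3*w**2) dw.
The integral becomes (1/3)·∫ log(u) du; integrate by parts with u′=log(u), dv′=du.

w**3*log(w**3 + 3)/3 - w**3/3 + log(w**3 + 3) + C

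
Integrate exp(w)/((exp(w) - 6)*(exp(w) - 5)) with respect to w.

Let u = e^w, du = e^w dw.
The integral becomes ∫ du/((u-5)(u-6)); decompose into partial fractions.

log(exp(w) - 6) - log(exp(w) - 5) + C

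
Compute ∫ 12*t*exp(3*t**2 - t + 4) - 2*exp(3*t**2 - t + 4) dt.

2*exp(3*t**2 - t + 4) + C

Let u = 3*t**2 - t + 4, so du = (6*t - 1) dt.
Rewriting, the integral becomes 2·∫ e^u du = 2·e^u.
Substituting back, u = 3*t**2 - t + 4.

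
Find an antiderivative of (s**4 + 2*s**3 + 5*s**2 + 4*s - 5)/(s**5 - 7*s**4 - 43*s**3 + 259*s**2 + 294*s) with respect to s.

Factor the denominator: s*(s - 7)**2*(s + 1)*(s + 6).
Partial-fraction decomposition: 203/(1014*(s + 6)) + 1/(64*(s + 1)) + 424615/(529984*(s - 7)) + 3355/(728*(s - 7)**2) - 5/(294*s).
Integrate each term; A/(s−a) gives A·log|s−a|; A/(s−a)² gives −A/(s−a).

-5*log(s)/294 + 424615*log(s - 7)/529984 + log(s + 1)/64 + 203*log(s + 6)/1014 - 3355/(728*s - 5096) + C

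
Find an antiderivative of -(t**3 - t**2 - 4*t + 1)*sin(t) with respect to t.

t**3*cos(t) - 3*t**2*sin(t) - t**2*cos(t) + 2*t*sin(t) - 10*t*cos(t) + 10*sin(t) + 3*cos(t) + C

Use integration by parts with u = t**3 - t**2 - 4*t + 1, dv = -sin(t) dt, so v = cos(t).
Apply parts 3 times (tabular method): alternate signs, differentiate u down to 0, integrate dv up.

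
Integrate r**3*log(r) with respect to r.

r**4*log(r)/4 - r**4/16 + C

Use integration by parts with u = log(r), dv = r**3 dr.
Then du = 1/r dr and v = r**4/4.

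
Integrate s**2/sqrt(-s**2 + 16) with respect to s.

-s*sqrt(-s**2 + 16)/2 + 8*asin(s/4) + C

Substitute s = 4·sin(θ), so ds = 4·cos(θ) dθ and the radical becomes sqrt(-s**2 + 16) = 4·cos(θ) by the Pythagorean identity.
Integrate the resulting trig expression in θ, then back-substitute θ = asin(s/4), sin(θ) = s/4, cos(θ) = sqrt(-s**2 + 16)/4 (absorbing any constant into C).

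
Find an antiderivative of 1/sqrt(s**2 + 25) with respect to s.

Substitute s = 5·tan(θ), so ds = 5·sec(θ)^2 dθ and the radical becomes sqrt(s**2 + 25) = 5·sec(θ) by the Pythagorean identity.
Integrate the resulting trig expression in θ, then back-substitute tan(θ) = s/5, sec(θ) = sqrt(s**2 + 25)/5 (absorbing any constant into C).

log(s + sqrt(s**2 + 25)) + C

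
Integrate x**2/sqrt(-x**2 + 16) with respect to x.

Substitute x = 4·sin(θ), so dx = 4·cos(θ) dθ and the radical becomes sqrt(-x**2 + 16) = 4·cos(θ) by the Pythagorean identity.
Integrate the resulting trig expression in θ, then back-substitute θ = asin(x/4), sin(θ) = x/4, cos(θ) = sqrt(-x**2 + 16)/4 (absorbing any constant into C).

-x*sqrt(-x**2 + 16)/2 + 8*asin(x/4) + C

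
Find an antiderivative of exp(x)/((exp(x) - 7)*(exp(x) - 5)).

Let u = e^x, du = e^x dx.
The integral becomes ∫ du/((u-5)(u-7)); decompose into partial fractions.

log(exp(x) - 7)/2 - log(exp(x) - 5)/2 + C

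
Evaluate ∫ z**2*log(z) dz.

z**3*log(z)/3 - z**3/9 + C

Use integration by parts with u = log(z), dv = z**2 dz.
Then du = 1/z dz and v = z**3/3.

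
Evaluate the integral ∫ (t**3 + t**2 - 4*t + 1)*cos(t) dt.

Use integration by parts with u = t**3 + t**2 - 4*t + 1, dv = cos(t) dt, so v = sin(t).
Apply parts 3 times (tabular method): alternate signs, differentiate u down to 0, integrate dv up.

t**3*sin(t) + t**2*sin(t) + 3*t**2*cos(t) - 10*t*sin(t) + 2*t*cos(t) - sin(t) - 10*cos(t) + C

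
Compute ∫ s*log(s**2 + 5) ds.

s**2*log(s**2 + 5)/2 - s**2/2 + 5*log(s**2 + 5)/2 + C

Let u = s**2 + 5, so du = (2*s) ds.
The integral becomes (1/2)·∫ log(u) du; integrate by parts with u′=log(u), dv′=du.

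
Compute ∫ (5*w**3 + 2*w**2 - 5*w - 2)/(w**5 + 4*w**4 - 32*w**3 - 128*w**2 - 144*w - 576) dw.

Factor the denominator: (w - 6)*(w + 4)*(w + 6)*(w**2 + 4).
Partial-fraction decomposition: (9*w + 14)/(80*(w**2 + 4)) - 49/(48*(w + 6)) + 27/(40*(w + 4)) + 7/(30*(w - 6)).
Integrate each term; A/(w−a) gives A·log|w−a|; the (Bw+D)/(w²+p²) term gives a log and an atan.

7*log(w - 6)/30 + 27*log(w + 4)/40 - 49*log(w + 6)/48 + 9*log(w**2 + 4)/160 + 7*atan(w/2)/80 + C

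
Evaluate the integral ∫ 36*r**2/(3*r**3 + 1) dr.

4*log(3*r**3 + 1) + C

Let u = 3*r**3 + 1, so du = (9*r**2) dr.
Rewriting, the integral becomes 4·∫ 1/u du = 4·log(u).
Substituting back, u = 3*r**3 + 1.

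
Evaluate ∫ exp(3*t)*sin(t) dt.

3*exp(3*t)*sin(t)/10 - exp(3*t)*cos(t)/10 + C

Let I denote the integral. Integrate by parts with u = sin(t), dv = exp(3*t) dt, so v = exp(3*t)/3: I = exp(3*t)*sin(t)/3 − (1/3)·∫ exp(3*t)*cos(t) dt.
Apply parts again with u = cos(t), dv = exp(3*t) dt: ∫ exp(3*t)*cos(t) dt = exp(3*t)*cos(t)/3 + (1/3)·I. Substituting back brings back I: I = exp(3*t)*sin(t)/3 - exp(3*t)*cos(t)/9 − (1/9)·I.
Solving for I: (1 + 1/9)·I equals the remaining terms, so I = (9/10)·(exp(3*t)*sin(t)/3 - exp(3*t)*cos(t)/9).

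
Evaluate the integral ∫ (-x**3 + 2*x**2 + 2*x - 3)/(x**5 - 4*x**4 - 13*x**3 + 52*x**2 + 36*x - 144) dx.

-9*log(x - 4)/28 + log(x - 3)/5 + log(x - 2)/40 - 3*log(x + 2)/40 + 6*log(x + 3)/35 + C

Factor the denominator: (x - 4)*(x - 3)*(x - 2)*(x + 2)*(x + 3).
Partial-fraction decomposition: 6/(35*(x + 3)) - 3/(40*(x + 2)) + 1/(40*(x - 2)) + 1/(5*(x - 3)) - 9/(28*(x - 4)).
Integrate each term: A/(x−a) contributes A·log|x−a|.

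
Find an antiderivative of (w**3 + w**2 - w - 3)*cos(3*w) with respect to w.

Use integration by parts with u = w**3 + w**2 - w - 3, dv = cos(3*w) dw, so v = sin(3*w)/3.
Apply parts 3 times (tabular method): alternate signs, differentiate u down to 0, integrate dv up.

w**3*sin(3*w)/3 + w**2*sin(3*w)/3 + w**2*cos(3*w)/3 - 5*w*sin(3*w)/9 + 2*w*cos(3*w)/9 - 29*sin(3*w)/27 - 5*cos(3*w)/27 + C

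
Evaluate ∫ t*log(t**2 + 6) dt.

Let u = t**2 + 6, so du = (2*t) dt.
The integral becomes (1/2)·∫ log(u) du; integrate by parts with u′=log(u), dv′=du.

t**2*log(t**2 + 6)/2 - t**2/2 + 3*log(t**2 + 6) + C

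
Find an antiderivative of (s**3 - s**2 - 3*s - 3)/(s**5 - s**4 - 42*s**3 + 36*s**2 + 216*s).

-log(s)/72 + 53*log(s - 6)/576 - 2*log(s - 3)/135 + 9*log(s + 2)/320 - 79*log(s + 6)/864 + C

Factor the denominator: s*(s - 6)*(s - 3)*(s + 2)*(s + 6).
Partial-fraction decomposition: -79/(864*(s + 6)) + 9/(320*(s + 2)) - 2/(135*(s - 3)) + 53/(576*(s - 6)) - 1/(72*s).
Integrate each term: A/(s−a) contributes A·log|s−a|.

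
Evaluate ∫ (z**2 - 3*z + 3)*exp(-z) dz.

Use integration by parts with u = z**2 - 3*z + 3, dv = exp(-z) dz, so v = -exp(-z).
Apply parts 2 times (tabular method): alternate signs, differentiate u down to 0, integrate dv up.

(-z**2 + z - 2)*exp(-z) + C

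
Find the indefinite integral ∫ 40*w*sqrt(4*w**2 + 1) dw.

10*(4*w**2 + 1)**(3/2)/3 + C

Let u = 4*w**2 + 1, so du = (8*w) dw.
Rewriting, the integral becomes 5·∫ √u du = 5·(2/3)u^(3/2).
Substituting back, u = 4*w**2 + 1.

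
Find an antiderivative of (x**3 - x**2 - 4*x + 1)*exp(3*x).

Use integration by parts with u = x**3 - x**2 - 4*x + 1, dv = exp(3*x) dx, so v = exp(3*x)/3.
Apply parts 3 times (tabular method): alternate signs, differentiate u down to 0, integrate dv up.

(9*x**3 - 18*x**2 - 24*x + 17)*exp(3*x)/27 + C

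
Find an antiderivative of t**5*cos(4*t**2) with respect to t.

Let u = t², du = 2t dt; rewrite as (1/2)∫ u^2·cos(4u) du.
Now integrate by parts 2 times.

t**4*sin(4*t**2)/8 + t**2*cos(4*t**2)/16 - sin(4*t**2)/64 + C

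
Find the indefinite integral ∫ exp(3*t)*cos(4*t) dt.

Let I denote the integral. Integrate by parts with u = cos(4*t), dv = exp(3*t) dt, so v = exp(3*t)/3: I = exp(3*t)*cos(4*t)/3 + (4/3)·∫ exp(3*t)*sin(4*t) dt.
Apply parts again with u = sin(4*t), dv = exp(3*t) dt: ∫ exp(3*t)*sin(4*t) dt = exp(3*t)*sin(4*t)/3 − (4/3)·I. Substituting back brings back I: I = 4*exp(3*t)*sin(4*t)/9 + exp(3*t)*cos(4*t)/3 − (16/9)·I.
Solving for I: (1 + 16/9)·I equals the remaining terms, so I = (9/25)·(4*exp(3*t)*sin(4*t)/9 + exp(3*t)*cos(4*t)/3).

4*exp(3*t)*sin(4*t)/25 + 3*exp(3*t)*cos(4*t)/25 + C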